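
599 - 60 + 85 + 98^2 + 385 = 10613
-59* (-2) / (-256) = -59 / 128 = -0.46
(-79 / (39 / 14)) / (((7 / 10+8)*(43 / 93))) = -342860 / 48633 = -7.05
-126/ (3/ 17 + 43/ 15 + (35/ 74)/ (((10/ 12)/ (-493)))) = 1188810/ 2611303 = 0.46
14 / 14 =1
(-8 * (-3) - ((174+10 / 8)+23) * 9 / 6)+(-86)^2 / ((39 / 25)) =1393907 / 312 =4467.65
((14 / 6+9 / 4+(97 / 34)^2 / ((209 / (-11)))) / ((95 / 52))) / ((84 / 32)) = 0.87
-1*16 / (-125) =16 / 125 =0.13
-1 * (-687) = 687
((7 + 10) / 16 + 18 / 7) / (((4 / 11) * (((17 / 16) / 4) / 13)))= 489.08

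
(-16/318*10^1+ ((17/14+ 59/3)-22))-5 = -14741/2226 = -6.62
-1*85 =-85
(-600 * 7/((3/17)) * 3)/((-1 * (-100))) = -714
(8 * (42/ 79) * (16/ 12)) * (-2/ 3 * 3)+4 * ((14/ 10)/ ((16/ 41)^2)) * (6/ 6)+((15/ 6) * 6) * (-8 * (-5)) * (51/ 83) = 826926459/ 2098240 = 394.10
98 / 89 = 1.10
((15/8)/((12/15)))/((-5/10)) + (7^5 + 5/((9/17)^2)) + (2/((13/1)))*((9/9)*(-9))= 283362593/16848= 16818.77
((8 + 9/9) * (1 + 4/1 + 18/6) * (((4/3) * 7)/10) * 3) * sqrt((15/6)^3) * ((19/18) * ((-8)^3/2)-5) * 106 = -7351736 * sqrt(10) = -23248230.52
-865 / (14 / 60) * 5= -129750 / 7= -18535.71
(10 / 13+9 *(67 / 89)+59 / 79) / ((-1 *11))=-757854 / 1005433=-0.75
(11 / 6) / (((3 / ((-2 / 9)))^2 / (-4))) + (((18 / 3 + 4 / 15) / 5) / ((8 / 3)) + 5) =1187489 / 218700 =5.43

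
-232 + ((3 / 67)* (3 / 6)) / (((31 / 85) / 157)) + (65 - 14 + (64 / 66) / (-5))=-117586363 / 685410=-171.56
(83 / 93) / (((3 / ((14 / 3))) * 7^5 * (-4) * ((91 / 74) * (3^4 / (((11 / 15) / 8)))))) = -33781 / 1777564119240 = -0.00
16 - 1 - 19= -4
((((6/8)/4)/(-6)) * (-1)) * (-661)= -661/32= -20.66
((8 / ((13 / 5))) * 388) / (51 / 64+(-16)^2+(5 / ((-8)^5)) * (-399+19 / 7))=4.65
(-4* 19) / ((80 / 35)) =-133 / 4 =-33.25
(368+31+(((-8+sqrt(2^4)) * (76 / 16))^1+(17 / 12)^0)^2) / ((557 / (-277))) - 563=-513862 / 557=-922.55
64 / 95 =0.67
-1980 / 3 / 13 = -660 / 13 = -50.77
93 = 93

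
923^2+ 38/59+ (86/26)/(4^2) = 851929.85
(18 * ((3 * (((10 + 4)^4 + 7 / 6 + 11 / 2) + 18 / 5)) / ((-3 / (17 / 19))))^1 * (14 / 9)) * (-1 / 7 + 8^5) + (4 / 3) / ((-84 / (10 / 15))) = -113277848229038 / 3591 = -31544931280.71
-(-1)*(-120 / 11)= -120 / 11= -10.91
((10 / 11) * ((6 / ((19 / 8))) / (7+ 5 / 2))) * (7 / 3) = 2240 / 3971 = 0.56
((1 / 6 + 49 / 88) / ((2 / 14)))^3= 2389979753 / 18399744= 129.89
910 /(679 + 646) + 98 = 26152 /265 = 98.69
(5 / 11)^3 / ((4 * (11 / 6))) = 375 / 29282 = 0.01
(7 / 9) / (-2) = -7 / 18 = -0.39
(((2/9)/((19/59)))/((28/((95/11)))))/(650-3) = 295/896742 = 0.00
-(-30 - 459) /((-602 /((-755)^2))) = -463026.95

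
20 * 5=100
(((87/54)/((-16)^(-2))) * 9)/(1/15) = 55680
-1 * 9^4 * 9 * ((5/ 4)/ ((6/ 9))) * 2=-885735/ 4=-221433.75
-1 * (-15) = 15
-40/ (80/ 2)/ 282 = -1/ 282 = -0.00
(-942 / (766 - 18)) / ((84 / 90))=-1.35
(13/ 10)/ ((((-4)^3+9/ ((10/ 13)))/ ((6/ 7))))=-78/ 3661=-0.02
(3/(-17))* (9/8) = -0.20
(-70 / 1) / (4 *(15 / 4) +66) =-0.86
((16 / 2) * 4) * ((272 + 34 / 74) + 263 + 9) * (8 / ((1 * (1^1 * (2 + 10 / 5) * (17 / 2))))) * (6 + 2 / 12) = 25280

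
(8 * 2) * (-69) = -1104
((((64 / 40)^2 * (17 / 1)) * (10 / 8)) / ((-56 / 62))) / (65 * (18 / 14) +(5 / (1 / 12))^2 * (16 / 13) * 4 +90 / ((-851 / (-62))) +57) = -5830201 / 1729858215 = -0.00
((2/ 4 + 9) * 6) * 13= 741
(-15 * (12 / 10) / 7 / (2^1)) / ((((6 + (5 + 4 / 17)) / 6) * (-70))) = 459 / 46795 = 0.01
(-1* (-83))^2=6889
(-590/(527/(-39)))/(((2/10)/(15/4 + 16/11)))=13173225/11594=1136.21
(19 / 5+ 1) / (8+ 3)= 24 / 55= 0.44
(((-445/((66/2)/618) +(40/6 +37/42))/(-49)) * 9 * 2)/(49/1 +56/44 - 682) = -4.84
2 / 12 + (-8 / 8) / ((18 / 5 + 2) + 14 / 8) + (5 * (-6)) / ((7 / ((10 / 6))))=-697 / 98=-7.11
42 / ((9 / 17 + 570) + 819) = 119 / 3937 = 0.03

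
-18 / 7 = -2.57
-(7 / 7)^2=-1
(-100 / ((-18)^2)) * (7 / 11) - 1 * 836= -836.20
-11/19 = -0.58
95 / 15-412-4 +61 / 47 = -57580 / 141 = -408.37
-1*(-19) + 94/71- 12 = 591/71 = 8.32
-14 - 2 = -16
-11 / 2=-5.50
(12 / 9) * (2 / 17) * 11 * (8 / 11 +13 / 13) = 152 / 51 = 2.98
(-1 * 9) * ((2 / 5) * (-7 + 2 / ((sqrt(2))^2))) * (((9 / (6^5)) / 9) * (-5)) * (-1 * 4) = 1 / 18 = 0.06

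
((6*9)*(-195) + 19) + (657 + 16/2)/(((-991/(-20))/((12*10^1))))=-8820401/991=-8900.51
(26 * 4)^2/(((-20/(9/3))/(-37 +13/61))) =59683.04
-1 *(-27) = 27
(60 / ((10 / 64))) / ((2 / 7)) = 1344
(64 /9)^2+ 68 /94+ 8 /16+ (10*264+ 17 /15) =102519641 /38070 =2692.92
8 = 8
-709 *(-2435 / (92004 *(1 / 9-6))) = -5179245 / 1625404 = -3.19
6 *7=42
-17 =-17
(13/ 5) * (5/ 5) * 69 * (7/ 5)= 251.16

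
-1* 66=-66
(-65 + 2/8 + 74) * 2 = 37/2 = 18.50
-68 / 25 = -2.72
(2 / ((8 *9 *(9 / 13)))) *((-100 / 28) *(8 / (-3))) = 650 / 1701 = 0.38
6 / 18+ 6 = 19 / 3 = 6.33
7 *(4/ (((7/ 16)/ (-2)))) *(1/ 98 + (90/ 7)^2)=-1036864/ 49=-21160.49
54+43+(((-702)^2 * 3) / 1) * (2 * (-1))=-2956727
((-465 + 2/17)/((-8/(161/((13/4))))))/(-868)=-181769/54808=-3.32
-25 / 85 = -5 / 17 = -0.29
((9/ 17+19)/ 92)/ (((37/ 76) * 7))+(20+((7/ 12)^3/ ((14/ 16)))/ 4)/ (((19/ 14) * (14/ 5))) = 8878004633/ 1662431904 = 5.34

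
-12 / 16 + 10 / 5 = 5 / 4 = 1.25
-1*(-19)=19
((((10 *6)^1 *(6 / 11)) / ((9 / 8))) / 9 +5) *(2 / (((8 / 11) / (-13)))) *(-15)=52975 / 12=4414.58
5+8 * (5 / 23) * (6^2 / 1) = 1555 / 23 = 67.61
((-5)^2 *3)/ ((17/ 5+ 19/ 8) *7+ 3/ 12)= 3000/ 1627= 1.84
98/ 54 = 1.81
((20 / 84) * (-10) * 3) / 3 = -50 / 21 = -2.38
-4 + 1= -3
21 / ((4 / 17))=357 / 4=89.25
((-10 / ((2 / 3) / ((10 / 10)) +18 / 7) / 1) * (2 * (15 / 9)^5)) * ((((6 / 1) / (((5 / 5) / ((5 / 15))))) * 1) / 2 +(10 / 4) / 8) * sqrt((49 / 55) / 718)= -1071875 * sqrt(39490) / 58002912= -3.67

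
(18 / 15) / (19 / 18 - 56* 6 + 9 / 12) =-216 / 60155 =-0.00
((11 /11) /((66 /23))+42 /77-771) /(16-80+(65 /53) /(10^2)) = 26938310 /2238291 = 12.04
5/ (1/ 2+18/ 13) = 130/ 49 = 2.65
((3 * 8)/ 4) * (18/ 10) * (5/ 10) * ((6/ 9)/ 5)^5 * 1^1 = 32/ 140625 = 0.00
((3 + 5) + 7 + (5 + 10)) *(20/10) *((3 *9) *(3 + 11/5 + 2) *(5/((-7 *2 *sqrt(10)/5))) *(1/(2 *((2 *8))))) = -3645 *sqrt(10)/56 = -205.83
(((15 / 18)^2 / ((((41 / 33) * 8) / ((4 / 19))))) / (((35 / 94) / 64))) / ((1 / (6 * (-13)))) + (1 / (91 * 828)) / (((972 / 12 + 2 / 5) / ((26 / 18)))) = -465932594735 / 2362678956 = -197.21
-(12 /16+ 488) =-1955 /4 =-488.75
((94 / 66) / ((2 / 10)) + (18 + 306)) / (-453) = -10927 / 14949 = -0.73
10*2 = 20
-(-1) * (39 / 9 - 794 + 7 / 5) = -11824 / 15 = -788.27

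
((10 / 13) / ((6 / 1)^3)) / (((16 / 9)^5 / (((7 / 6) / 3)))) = 8505 / 109051904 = 0.00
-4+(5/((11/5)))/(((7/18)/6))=2392/77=31.06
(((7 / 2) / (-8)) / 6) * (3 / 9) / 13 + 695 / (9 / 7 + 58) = 3642331 / 310752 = 11.72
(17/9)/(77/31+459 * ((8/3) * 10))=527/3415653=0.00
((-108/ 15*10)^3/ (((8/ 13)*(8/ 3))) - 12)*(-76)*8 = 138295680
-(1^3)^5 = -1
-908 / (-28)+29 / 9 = 2246 / 63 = 35.65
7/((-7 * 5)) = -1/5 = -0.20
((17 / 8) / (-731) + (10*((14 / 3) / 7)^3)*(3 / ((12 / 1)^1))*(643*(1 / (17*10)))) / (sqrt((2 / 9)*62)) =441925*sqrt(31) / 3263184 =0.75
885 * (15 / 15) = 885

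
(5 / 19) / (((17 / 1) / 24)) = 120 / 323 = 0.37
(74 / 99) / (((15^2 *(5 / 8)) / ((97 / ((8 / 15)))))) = 7178 / 7425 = 0.97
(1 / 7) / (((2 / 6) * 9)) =1 / 21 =0.05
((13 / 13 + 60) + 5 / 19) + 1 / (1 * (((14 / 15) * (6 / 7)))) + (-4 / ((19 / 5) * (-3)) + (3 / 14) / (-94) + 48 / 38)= 2405069 / 37506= 64.12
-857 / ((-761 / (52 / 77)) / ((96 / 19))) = 4278144 / 1113343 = 3.84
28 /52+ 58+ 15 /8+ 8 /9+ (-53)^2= 2686603 /936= 2870.30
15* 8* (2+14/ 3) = 800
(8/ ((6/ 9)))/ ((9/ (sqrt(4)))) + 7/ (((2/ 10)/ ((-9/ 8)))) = -36.71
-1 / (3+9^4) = -1 / 6564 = -0.00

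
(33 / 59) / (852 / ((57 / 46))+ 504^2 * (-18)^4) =627 / 29892120004312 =0.00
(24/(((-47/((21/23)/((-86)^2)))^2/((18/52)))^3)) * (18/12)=562711519881/1147613454500839400437728057297134575333842944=0.00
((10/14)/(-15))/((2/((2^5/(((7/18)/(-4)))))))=384/49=7.84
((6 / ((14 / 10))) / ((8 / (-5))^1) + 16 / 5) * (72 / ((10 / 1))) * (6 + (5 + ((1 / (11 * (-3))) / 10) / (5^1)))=3974631 / 96250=41.29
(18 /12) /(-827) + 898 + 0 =1485289 /1654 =898.00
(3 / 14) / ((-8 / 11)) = -33 / 112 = -0.29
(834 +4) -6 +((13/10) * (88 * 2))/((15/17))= 81848/75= 1091.31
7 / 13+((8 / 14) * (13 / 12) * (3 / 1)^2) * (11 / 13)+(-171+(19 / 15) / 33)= -7464356 / 45045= -165.71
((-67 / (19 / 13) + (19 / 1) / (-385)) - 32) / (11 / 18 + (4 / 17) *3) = -174351456 / 2947945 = -59.14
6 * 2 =12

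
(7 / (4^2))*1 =7 / 16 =0.44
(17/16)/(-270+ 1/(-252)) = -0.00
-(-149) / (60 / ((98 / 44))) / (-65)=-7301 / 85800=-0.09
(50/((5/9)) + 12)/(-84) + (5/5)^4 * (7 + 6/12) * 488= 51223/14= 3658.79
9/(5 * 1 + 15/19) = 171/110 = 1.55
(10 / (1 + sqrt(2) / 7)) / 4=245 / 94 - 35 * sqrt(2) / 94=2.08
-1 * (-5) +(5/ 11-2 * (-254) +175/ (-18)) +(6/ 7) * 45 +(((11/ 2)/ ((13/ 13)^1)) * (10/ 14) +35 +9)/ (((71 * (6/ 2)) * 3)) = 8895554/ 16401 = 542.38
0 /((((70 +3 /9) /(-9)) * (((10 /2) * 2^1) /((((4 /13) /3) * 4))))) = 0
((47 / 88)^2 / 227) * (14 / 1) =15463 / 878944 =0.02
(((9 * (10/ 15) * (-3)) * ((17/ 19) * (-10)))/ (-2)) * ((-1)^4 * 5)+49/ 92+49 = -617217/ 1748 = -353.10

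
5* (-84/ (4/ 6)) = -630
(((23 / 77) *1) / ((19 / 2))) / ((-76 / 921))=-21183 / 55594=-0.38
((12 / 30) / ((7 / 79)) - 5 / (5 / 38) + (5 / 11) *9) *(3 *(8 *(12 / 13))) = -3259296 / 5005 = -651.21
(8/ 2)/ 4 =1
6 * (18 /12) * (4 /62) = 18 /31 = 0.58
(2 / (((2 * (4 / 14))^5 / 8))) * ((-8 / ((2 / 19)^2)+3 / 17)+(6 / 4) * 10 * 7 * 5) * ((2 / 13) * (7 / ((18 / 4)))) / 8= -196826777 / 127296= -1546.21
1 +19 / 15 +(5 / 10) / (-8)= 529 / 240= 2.20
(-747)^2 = 558009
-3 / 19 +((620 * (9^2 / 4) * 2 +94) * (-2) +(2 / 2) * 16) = -957451 / 19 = -50392.16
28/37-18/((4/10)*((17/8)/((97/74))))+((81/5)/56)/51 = -4754521/176120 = -27.00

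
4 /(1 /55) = 220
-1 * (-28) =28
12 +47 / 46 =13.02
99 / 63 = 11 / 7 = 1.57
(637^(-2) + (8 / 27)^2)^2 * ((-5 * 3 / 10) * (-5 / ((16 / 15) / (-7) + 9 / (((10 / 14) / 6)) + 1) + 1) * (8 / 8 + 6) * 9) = -2529817100429646775 / 3716244203230210743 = -0.68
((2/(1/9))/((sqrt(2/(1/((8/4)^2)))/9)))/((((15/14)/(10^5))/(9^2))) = 433003908.53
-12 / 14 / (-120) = 1 / 140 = 0.01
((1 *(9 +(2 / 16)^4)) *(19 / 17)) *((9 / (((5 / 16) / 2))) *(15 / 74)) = 18911745 / 161024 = 117.45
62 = 62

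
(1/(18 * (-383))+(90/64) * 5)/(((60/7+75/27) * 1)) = 5428913/8763040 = 0.62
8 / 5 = 1.60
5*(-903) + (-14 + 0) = -4529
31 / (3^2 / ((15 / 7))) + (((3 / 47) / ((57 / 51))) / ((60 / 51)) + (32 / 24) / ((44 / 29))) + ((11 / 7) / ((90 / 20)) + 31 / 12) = 34781864 / 3094245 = 11.24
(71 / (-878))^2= 5041 / 770884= 0.01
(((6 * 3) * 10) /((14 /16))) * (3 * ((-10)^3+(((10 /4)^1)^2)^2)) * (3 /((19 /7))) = -12453750 /19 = -655460.53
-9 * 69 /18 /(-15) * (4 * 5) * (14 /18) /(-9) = -322 /81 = -3.98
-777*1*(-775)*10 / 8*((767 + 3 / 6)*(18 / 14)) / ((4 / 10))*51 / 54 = 56120559375 / 32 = 1753767480.47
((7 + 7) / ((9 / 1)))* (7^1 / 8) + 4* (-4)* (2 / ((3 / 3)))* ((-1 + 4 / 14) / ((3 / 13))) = 100.41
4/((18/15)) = 10/3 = 3.33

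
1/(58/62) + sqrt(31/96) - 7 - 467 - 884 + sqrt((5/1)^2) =-39206/29 + sqrt(186)/24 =-1351.36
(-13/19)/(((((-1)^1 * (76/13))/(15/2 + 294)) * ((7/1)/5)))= 509535/20216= 25.20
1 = 1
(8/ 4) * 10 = 20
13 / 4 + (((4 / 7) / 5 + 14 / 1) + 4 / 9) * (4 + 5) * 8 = 147207 / 140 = 1051.48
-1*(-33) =33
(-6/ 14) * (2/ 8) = -3/ 28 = -0.11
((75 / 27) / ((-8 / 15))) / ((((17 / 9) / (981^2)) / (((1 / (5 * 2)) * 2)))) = -72177075 / 136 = -530713.79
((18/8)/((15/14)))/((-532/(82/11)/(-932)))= 28659/1045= 27.42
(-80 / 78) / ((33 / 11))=-40 / 117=-0.34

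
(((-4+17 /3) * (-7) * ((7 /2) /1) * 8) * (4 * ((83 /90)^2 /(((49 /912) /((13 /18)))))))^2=2964873938830336 /13286025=223157335.53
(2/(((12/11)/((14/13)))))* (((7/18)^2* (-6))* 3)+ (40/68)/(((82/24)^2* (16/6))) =-107441941/20061054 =-5.36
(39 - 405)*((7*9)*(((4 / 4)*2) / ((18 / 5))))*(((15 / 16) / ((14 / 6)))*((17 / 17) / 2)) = -41175 / 16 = -2573.44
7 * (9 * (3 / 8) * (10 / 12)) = 315 / 16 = 19.69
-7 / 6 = -1.17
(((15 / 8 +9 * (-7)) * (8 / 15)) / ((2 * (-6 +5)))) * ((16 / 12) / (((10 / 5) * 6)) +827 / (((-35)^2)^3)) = 1.81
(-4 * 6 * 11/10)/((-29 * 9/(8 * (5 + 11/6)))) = 7216/1305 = 5.53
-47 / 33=-1.42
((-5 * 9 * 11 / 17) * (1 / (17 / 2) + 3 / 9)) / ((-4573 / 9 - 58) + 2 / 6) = 34155 / 1471588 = 0.02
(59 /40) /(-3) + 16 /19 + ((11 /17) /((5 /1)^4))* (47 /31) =52869877 /150195000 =0.35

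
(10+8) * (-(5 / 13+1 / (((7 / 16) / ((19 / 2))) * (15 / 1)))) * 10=-329.80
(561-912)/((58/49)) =-17199/58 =-296.53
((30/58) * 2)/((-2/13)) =-195/29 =-6.72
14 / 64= 0.22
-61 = -61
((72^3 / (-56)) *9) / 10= -209952 / 35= -5998.63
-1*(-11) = 11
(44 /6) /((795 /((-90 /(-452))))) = 11 /5989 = 0.00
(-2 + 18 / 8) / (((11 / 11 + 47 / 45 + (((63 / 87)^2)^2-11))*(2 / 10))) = -159138225 / 1105130392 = -0.14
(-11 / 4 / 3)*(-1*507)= 1859 / 4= 464.75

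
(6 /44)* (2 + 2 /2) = 0.41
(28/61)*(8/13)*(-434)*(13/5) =-97216/305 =-318.74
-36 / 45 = -4 / 5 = -0.80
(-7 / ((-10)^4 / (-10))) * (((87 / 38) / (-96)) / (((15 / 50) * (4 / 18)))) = -609 / 243200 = -0.00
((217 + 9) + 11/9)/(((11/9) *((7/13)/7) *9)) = 26585/99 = 268.54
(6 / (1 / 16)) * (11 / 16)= 66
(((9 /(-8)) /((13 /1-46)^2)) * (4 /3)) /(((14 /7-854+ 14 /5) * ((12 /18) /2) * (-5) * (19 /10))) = -5 /9761554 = -0.00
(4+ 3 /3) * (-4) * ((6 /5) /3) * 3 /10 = -12 /5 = -2.40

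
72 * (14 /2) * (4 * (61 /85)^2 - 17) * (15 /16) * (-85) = 20400849 /34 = 600024.97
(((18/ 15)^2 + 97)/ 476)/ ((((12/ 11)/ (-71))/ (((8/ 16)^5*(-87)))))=55739189/ 1523200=36.59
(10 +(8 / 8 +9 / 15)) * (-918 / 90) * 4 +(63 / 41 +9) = -474312 / 1025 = -462.74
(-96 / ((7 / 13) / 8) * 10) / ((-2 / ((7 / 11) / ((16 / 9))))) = 28080 / 11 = 2552.73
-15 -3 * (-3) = -6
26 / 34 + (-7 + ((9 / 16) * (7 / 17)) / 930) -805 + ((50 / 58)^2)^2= -48347444511259 / 59637933920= -810.68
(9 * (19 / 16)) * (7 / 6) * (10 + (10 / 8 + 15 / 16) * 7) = 161595 / 512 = 315.62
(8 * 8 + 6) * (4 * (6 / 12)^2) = 70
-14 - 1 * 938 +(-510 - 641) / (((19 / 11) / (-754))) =9528306 / 19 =501489.79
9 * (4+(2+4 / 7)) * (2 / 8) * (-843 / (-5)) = 174501 / 70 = 2492.87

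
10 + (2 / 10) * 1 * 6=56 / 5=11.20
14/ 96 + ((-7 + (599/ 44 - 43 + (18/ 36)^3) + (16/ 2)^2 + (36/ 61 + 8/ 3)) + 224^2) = 539023869/ 10736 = 50207.14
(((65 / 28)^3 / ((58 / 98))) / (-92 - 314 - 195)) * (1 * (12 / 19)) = -823875 / 37088912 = -0.02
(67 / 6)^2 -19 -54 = 1861 / 36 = 51.69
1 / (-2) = -1 / 2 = -0.50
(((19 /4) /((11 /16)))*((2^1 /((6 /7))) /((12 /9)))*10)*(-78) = -103740 /11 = -9430.91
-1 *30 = -30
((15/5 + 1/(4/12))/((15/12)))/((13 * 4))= 0.09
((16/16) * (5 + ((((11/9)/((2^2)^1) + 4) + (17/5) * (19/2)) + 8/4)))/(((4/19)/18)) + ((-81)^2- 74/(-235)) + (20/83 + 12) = 1607497687/156040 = 10301.83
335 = 335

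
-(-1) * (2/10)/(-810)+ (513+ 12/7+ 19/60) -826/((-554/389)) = 17198272657/15705900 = 1095.02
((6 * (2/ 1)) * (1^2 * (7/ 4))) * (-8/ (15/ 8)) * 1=-89.60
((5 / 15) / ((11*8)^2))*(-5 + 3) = -1 / 11616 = -0.00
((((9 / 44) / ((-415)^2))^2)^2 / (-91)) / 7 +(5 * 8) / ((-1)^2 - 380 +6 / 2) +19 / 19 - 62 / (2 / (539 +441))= -2999216140670994511940327254600308367 / 98726279267761536877385900000000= -30379.11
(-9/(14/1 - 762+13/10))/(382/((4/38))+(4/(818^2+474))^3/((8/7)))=29627166252540315/8920325965884561700559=0.00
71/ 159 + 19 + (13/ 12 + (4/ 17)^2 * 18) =3956641/ 183804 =21.53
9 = 9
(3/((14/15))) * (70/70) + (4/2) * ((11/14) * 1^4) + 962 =966.79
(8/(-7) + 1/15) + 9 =832/105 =7.92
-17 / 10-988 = -9897 / 10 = -989.70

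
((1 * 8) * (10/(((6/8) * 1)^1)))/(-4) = -80/3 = -26.67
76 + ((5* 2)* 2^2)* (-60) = -2324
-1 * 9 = -9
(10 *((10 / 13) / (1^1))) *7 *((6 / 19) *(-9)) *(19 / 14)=-2700 / 13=-207.69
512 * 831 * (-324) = -137852928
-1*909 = -909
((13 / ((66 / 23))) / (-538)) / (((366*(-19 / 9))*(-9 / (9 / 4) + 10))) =0.00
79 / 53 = 1.49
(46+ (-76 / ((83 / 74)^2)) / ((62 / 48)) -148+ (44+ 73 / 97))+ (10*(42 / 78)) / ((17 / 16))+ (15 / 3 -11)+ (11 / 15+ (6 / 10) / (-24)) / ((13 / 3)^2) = -104.91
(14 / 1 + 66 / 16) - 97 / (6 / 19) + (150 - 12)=-3625 / 24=-151.04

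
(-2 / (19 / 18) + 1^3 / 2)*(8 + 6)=-371 / 19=-19.53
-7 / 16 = -0.44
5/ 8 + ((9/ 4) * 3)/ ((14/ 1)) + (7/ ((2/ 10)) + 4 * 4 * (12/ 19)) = 24585/ 532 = 46.21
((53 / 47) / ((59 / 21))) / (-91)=-159 / 36049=-0.00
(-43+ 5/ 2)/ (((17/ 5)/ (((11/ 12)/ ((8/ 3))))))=-4.09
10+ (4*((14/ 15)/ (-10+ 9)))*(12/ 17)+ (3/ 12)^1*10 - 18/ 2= 147/ 170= 0.86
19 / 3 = 6.33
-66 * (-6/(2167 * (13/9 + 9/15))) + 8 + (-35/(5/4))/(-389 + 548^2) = 1570379661/194130695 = 8.09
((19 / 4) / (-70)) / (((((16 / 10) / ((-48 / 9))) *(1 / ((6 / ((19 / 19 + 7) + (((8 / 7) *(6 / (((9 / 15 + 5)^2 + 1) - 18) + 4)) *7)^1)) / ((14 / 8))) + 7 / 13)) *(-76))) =-4667 / 20667808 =-0.00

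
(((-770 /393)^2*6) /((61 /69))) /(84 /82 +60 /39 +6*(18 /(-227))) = 235702567100 /18881510377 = 12.48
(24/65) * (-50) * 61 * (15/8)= -2111.54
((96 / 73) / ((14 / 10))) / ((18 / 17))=1360 / 1533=0.89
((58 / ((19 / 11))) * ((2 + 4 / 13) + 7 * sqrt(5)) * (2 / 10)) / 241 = 3828 / 59527 + 4466 * sqrt(5) / 22895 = 0.50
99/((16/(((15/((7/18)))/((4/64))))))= 26730/7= 3818.57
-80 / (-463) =80 / 463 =0.17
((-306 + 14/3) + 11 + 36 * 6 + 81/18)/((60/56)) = -2933/45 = -65.18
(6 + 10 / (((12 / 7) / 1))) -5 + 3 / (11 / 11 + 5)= 22 / 3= 7.33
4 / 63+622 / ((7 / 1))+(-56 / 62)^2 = 5432914 / 60543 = 89.74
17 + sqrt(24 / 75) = 2 * sqrt(2) / 5 + 17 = 17.57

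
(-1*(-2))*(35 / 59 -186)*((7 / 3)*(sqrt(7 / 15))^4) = -7504154 / 39825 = -188.43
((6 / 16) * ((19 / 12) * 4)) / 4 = 19 / 32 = 0.59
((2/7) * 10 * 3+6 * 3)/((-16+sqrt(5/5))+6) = -62/21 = -2.95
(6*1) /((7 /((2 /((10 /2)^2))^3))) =48 /109375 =0.00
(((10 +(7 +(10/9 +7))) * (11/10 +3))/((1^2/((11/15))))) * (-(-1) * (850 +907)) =89541991/675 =132654.80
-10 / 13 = -0.77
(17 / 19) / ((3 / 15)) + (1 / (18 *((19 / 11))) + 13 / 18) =298 / 57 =5.23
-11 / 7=-1.57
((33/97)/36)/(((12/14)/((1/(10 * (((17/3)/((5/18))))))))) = 77/1424736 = 0.00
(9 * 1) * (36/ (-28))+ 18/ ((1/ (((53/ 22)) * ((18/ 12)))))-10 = 6695/ 154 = 43.47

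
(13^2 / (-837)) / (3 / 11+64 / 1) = -1859 / 591759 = -0.00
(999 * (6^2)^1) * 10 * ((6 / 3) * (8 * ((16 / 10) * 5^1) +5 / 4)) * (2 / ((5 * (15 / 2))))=12515472 / 5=2503094.40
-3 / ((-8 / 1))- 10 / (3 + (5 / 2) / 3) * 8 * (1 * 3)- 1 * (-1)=-11267 / 184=-61.23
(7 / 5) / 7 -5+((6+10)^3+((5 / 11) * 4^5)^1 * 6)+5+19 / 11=378986 / 55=6890.65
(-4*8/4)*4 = -32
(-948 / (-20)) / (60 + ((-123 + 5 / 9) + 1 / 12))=-8532 / 11225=-0.76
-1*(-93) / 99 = 31 / 33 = 0.94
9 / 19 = 0.47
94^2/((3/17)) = 150212/3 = 50070.67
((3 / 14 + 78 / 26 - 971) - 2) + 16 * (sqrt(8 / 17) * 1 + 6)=-12233 / 14 + 32 * sqrt(34) / 17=-862.81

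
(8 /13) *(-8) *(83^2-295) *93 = -3019037.54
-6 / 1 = -6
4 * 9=36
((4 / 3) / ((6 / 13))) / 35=0.08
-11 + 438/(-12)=-95/2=-47.50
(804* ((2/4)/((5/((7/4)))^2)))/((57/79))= 259357/3800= 68.25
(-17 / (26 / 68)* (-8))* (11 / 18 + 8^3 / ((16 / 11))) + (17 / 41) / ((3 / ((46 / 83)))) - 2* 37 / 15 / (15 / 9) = 1248384309076 / 9953775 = 125418.18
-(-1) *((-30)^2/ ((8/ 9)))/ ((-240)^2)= 9/ 512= 0.02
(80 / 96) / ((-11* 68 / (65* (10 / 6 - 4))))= 2275 / 13464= 0.17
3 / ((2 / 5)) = 15 / 2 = 7.50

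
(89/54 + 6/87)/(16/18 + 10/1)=2689/17052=0.16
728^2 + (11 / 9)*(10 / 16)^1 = 38158903 / 72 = 529984.76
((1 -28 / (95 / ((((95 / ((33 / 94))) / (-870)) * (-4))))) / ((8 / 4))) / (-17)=-9091 / 488070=-0.02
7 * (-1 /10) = -7 /10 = -0.70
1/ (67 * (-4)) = -1/ 268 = -0.00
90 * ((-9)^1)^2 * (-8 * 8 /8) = -58320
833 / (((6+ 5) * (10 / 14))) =5831 / 55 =106.02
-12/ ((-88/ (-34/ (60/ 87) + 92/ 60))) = -1433/ 220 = -6.51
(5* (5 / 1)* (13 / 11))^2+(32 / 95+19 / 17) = 170868604 / 195415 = 874.39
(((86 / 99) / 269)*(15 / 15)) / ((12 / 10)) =215 / 79893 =0.00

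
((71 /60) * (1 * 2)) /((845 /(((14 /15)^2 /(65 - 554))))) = -6958 /1394566875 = -0.00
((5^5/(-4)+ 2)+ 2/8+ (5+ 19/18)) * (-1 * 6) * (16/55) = 222608/165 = 1349.14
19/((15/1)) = 19/15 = 1.27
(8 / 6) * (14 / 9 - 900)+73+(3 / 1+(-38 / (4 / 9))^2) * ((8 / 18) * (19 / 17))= 1151080 / 459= 2507.80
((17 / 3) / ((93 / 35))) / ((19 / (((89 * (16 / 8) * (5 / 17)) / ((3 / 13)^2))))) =5264350 / 47709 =110.34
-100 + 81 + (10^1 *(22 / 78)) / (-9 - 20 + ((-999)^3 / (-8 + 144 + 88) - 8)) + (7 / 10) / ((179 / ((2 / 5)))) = -3305792428592474 / 174003394863675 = -19.00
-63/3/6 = -7/2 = -3.50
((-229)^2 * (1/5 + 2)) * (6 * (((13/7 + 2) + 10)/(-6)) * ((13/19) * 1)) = -727409111/665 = -1093848.29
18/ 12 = 3/ 2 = 1.50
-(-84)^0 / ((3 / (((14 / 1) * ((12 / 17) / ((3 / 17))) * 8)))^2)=-200704 / 9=-22300.44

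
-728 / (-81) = 8.99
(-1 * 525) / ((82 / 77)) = -40425 / 82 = -492.99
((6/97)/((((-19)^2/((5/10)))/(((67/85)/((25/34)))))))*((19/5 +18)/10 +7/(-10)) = 14874/109428125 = 0.00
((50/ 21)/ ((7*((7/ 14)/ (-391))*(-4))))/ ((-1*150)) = -391/ 882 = -0.44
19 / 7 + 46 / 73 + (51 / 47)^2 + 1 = 6233091 / 1128799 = 5.52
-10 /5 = -2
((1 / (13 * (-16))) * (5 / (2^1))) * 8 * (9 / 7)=-45 / 364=-0.12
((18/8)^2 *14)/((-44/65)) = -36855/352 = -104.70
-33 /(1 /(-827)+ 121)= -27291 /100066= -0.27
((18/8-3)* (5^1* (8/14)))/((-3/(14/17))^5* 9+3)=384160/1034537929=0.00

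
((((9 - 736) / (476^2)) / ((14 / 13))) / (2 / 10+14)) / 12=-47255 / 2702598528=-0.00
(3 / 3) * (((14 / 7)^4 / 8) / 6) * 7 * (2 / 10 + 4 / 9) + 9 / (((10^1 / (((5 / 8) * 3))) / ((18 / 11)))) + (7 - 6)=62549 / 11880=5.27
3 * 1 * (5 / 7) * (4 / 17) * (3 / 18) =10 / 119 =0.08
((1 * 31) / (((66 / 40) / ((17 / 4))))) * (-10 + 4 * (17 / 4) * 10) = 421600 / 33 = 12775.76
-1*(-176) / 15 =176 / 15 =11.73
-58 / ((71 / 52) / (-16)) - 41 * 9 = 22057 / 71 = 310.66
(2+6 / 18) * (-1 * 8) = -56 / 3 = -18.67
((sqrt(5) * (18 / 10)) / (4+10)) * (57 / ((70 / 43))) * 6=66177 * sqrt(5) / 2450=60.40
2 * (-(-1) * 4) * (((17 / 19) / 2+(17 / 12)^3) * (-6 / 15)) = -21607 / 2052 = -10.53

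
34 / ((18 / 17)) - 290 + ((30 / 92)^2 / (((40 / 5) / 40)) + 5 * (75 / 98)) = -236583689 / 933156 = -253.53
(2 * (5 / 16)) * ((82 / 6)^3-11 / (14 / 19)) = 4796255 / 3024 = 1586.06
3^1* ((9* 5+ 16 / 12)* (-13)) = -1807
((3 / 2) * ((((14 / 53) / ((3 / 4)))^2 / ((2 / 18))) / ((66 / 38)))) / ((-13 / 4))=-119168 / 401687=-0.30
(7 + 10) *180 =3060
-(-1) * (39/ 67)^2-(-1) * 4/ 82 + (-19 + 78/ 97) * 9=-2916698482/ 17852753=-163.38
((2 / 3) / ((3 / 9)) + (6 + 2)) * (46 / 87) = 460 / 87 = 5.29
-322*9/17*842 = -2440116/17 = -143536.24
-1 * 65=-65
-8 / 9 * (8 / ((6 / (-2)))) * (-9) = -64 / 3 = -21.33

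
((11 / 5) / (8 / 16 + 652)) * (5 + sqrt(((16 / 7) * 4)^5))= 22 / 1305 + 720896 * sqrt(7) / 2238075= 0.87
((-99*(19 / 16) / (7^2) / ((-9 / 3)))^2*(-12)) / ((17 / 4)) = -1179387 / 653072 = -1.81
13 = 13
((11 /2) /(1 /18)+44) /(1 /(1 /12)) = 143 /12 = 11.92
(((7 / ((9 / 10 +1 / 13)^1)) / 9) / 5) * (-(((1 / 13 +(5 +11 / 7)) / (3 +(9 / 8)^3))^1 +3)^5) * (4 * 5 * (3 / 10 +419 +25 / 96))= -44378363748430573025903720568289 / 17942545482253198307514468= -2473359.41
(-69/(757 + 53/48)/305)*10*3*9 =-178848/2219729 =-0.08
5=5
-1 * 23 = -23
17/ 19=0.89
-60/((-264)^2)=-5/5808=-0.00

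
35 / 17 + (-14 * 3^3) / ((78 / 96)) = -102361 / 221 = -463.17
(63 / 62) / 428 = 63 / 26536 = 0.00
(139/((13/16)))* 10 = 22240/13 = 1710.77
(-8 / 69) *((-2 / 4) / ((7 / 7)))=4 / 69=0.06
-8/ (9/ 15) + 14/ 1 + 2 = 8/ 3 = 2.67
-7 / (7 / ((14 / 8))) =-7 / 4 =-1.75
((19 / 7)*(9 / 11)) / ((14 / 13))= 2223 / 1078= 2.06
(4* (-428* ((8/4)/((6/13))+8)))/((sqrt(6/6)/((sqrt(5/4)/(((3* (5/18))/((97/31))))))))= -6144368* sqrt(5)/155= -88640.16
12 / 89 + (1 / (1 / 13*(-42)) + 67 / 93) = 63239 / 115878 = 0.55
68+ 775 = 843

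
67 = 67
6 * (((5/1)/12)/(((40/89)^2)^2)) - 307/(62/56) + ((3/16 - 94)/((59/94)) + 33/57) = -12985104735009/35585024000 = -364.90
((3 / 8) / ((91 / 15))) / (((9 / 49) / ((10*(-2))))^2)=85750 / 117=732.91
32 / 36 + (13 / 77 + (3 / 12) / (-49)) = 20425 / 19404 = 1.05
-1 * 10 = -10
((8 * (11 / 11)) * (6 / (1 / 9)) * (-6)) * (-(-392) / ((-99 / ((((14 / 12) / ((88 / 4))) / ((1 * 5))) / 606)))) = 10976 / 61105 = 0.18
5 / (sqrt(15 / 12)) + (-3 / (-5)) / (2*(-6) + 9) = -1 / 5 + 2*sqrt(5) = 4.27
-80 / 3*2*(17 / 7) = -2720 / 21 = -129.52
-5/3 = -1.67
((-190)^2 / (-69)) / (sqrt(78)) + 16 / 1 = 16 - 18050 * sqrt(78) / 2691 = -43.24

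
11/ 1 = 11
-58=-58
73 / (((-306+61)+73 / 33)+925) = 2409 / 22513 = 0.11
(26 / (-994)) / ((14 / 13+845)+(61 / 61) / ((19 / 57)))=-169 / 5485886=-0.00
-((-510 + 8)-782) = 1284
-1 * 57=-57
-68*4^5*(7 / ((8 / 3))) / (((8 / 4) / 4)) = -365568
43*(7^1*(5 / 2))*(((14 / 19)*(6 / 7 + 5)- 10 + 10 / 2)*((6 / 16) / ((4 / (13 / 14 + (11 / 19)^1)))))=-3362385 / 46208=-72.77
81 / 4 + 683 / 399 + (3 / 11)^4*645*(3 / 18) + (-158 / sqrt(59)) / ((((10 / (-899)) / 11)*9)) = 527078861 / 23367036 + 781231*sqrt(59) / 2655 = 2282.73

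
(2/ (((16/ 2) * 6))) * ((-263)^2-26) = 69143/ 24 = 2880.96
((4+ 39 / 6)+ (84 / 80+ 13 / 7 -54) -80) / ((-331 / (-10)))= -16883 / 4634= -3.64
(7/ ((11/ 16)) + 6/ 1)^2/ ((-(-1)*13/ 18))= 570312/ 1573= 362.56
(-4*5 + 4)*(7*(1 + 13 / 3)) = -1792 / 3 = -597.33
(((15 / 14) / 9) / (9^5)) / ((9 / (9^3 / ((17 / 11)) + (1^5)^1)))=2870 / 27103491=0.00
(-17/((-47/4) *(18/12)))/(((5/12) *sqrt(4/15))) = 4.48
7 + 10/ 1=17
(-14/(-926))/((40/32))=28/2315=0.01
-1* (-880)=880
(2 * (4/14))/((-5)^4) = 4/4375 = 0.00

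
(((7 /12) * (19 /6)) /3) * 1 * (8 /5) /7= 0.14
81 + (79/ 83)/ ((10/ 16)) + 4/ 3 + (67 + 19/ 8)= 1526183/ 9960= 153.23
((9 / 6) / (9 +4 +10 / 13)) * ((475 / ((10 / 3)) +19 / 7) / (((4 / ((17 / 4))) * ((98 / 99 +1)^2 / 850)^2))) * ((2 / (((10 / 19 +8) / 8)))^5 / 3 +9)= 208262268653585624285039375 / 16046895149165513808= 12978352.93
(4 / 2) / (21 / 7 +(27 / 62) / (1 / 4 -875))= 216938 / 325353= 0.67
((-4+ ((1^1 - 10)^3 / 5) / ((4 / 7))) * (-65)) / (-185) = -67379 / 740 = -91.05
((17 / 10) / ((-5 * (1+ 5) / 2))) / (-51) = 1 / 450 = 0.00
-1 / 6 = -0.17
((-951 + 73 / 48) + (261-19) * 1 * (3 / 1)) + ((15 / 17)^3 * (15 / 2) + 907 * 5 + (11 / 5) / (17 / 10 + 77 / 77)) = 9163505177 / 2122416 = 4317.49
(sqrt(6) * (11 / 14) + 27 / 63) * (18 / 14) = 27 / 49 + 99 * sqrt(6) / 98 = 3.03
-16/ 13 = -1.23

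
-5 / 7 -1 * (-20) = 19.29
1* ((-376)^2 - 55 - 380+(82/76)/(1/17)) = 5356455/38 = 140959.34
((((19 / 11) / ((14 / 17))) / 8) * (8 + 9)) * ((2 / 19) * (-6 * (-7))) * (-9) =-7803 / 44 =-177.34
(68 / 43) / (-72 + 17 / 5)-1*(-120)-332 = -3127128 / 14749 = -212.02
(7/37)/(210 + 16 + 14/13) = 91/109224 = 0.00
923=923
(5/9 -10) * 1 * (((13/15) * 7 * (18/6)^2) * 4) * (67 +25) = -569296/3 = -189765.33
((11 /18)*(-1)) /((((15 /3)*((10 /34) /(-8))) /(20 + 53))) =54604 /225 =242.68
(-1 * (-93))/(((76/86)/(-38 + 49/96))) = -4797467/1216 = -3945.29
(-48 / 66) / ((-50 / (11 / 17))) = 4 / 425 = 0.01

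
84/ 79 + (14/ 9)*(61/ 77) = 17954/ 7821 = 2.30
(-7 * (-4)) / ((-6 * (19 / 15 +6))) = -70 / 109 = -0.64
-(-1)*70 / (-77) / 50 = -1 / 55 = -0.02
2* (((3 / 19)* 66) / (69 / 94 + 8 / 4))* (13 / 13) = 37224 / 4883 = 7.62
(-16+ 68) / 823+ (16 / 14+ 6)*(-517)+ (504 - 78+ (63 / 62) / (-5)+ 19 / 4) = -3262.25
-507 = -507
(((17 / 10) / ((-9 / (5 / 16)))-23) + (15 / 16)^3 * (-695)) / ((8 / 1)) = -21960673 / 294912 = -74.47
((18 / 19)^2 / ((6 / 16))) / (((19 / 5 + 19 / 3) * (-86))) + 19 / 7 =5598133 / 2064559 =2.71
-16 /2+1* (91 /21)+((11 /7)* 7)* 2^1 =55 /3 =18.33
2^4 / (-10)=-8 / 5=-1.60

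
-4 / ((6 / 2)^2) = -0.44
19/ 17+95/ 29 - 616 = -611.61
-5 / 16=-0.31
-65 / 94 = -0.69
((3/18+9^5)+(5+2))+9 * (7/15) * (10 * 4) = 355345/6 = 59224.17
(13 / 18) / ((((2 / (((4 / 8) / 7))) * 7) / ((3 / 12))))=0.00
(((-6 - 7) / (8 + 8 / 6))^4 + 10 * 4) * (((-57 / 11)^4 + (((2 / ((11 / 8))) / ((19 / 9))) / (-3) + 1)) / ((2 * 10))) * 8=540087249071911 / 42746097856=12634.77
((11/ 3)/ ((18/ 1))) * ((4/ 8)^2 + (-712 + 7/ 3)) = -93643/ 648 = -144.51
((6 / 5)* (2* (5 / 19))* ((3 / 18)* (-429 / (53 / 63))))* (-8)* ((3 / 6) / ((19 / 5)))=1081080 / 19133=56.50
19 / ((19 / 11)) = 11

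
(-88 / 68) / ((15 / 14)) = -308 / 255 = -1.21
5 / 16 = 0.31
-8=-8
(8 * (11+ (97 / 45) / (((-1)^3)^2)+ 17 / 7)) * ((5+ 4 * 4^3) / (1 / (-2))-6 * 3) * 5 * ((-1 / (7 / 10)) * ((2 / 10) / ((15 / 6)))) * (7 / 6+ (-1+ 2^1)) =4084288 / 49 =83352.82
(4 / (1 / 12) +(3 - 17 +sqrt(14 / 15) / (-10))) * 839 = 28526 - 839 * sqrt(210) / 150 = 28444.94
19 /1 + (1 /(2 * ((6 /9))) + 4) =95 /4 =23.75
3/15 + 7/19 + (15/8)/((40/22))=4863/3040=1.60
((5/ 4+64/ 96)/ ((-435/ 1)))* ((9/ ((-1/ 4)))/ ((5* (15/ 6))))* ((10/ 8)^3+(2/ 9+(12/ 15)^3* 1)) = 4450247/ 130500000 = 0.03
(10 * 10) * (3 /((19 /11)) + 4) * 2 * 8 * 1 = 174400 /19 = 9178.95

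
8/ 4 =2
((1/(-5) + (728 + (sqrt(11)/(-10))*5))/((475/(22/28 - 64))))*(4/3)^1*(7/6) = -71567/475 + 59*sqrt(11)/570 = -150.32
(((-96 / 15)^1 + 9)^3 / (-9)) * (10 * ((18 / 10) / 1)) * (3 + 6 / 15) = -74698 / 625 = -119.52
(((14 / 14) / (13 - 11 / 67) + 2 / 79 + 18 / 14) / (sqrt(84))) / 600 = 660551 * sqrt(21) / 11984616000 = 0.00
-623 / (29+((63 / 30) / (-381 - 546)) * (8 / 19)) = -18288165 / 851267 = -21.48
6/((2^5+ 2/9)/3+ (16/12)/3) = 0.54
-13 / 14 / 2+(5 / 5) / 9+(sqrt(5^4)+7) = 7975 / 252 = 31.65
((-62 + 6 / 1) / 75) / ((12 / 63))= -98 / 25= -3.92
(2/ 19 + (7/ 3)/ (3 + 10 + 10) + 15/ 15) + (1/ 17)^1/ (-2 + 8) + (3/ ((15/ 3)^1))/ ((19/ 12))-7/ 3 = -164449/ 222870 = -0.74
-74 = -74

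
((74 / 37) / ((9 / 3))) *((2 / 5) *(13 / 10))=26 / 75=0.35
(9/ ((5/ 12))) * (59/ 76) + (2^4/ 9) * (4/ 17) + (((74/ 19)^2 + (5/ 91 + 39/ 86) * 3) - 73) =-84546621479/ 2161267290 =-39.12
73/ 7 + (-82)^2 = 47141/ 7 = 6734.43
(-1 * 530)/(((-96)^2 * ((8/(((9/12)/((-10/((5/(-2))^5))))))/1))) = -0.05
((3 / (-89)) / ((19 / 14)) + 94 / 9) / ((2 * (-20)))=-19822 / 76095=-0.26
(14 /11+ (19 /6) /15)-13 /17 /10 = 11843 /8415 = 1.41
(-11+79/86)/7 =-867/602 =-1.44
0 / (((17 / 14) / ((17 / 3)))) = 0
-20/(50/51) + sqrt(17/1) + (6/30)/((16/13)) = -1619/80 + sqrt(17) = -16.11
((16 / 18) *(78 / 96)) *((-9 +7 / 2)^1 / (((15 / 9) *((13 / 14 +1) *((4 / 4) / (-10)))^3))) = 332.26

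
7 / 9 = 0.78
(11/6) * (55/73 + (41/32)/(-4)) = 14839/18688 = 0.79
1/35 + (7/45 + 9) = 2893/315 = 9.18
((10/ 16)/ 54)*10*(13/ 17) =325/ 3672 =0.09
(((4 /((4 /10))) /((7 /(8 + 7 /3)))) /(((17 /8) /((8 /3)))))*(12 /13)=79360 /4641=17.10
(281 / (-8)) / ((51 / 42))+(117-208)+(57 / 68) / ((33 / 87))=-22013 / 187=-117.72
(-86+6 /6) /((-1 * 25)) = 17 /5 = 3.40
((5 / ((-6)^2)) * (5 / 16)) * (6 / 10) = 5 / 192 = 0.03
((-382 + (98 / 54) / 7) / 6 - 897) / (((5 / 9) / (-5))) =155621 / 18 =8645.61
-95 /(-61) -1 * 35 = -2040 /61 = -33.44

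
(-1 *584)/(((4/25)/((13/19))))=-47450/19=-2497.37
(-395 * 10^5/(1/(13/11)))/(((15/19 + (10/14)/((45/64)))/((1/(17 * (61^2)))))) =-614659500000/1503682147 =-408.77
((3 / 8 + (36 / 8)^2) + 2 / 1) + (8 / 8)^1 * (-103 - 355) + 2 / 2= -3475 / 8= -434.38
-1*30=-30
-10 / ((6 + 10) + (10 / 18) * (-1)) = -90 / 139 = -0.65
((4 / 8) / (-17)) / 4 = -1 / 136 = -0.01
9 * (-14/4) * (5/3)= -105/2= -52.50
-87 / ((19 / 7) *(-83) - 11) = 0.37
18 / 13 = 1.38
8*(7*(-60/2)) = -1680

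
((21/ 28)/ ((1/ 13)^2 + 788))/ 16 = 169/ 2841024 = 0.00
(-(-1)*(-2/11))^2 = 4/121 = 0.03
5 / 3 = 1.67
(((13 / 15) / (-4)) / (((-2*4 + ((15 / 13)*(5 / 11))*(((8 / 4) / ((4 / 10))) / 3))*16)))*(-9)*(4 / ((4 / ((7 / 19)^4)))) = -13390377 / 42495071680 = -0.00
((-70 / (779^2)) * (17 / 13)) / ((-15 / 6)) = 476 / 7888933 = 0.00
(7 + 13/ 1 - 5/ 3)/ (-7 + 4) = -55/ 9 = -6.11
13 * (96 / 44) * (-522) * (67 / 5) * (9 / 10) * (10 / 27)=-3637296 / 55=-66132.65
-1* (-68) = 68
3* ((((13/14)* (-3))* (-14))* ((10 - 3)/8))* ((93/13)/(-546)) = -279/208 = -1.34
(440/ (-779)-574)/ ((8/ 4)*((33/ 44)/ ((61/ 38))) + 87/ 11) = -150165103/ 2311293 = -64.97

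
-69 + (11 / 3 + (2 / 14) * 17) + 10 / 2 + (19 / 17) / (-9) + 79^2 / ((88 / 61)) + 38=405843083 / 94248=4306.12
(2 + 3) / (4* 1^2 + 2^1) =5 / 6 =0.83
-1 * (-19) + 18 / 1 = 37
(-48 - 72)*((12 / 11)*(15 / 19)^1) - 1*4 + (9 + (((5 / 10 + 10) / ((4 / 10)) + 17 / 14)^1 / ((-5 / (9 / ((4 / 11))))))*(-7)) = 14266979 / 16720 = 853.29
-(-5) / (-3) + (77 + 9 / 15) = 1139 / 15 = 75.93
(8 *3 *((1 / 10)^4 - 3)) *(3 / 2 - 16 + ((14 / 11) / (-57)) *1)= 546311789 / 522500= 1045.57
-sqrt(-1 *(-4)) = -2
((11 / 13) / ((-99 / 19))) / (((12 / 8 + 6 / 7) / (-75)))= 6650 / 1287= 5.17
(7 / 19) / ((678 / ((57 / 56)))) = 1 / 1808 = 0.00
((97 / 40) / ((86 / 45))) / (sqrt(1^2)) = 873 / 688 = 1.27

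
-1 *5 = -5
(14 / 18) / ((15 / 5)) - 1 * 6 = -155 / 27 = -5.74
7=7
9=9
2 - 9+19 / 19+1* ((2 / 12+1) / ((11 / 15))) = -97 / 22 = -4.41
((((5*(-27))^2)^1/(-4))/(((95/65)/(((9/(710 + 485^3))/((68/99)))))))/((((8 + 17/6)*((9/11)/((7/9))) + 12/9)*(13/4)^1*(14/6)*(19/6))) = -964565415/823503059422999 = -0.00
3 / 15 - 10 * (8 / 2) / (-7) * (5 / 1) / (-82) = -213 / 1435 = -0.15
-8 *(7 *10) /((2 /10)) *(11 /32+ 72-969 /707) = -40142425 /202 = -198724.88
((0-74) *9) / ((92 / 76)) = -12654 / 23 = -550.17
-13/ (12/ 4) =-13/ 3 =-4.33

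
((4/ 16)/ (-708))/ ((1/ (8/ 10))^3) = -4/ 22125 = -0.00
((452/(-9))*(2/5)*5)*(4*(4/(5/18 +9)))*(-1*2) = 57856/167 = 346.44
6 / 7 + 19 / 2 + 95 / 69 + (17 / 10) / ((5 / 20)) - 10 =8.53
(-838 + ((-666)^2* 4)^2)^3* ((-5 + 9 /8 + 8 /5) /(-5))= 354815107358391509941677786672963266119 /25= 14192604294335660397667110000000000000.00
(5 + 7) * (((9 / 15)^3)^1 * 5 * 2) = 648 / 25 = 25.92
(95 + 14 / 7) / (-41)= -97 / 41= -2.37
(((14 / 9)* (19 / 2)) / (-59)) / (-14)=19 / 1062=0.02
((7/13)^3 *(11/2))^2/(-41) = -14235529/791596676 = -0.02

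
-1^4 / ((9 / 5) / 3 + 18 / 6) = -5 / 18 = -0.28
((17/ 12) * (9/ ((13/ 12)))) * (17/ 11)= 2601/ 143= 18.19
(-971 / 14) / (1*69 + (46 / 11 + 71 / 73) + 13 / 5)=-3898565 / 4314366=-0.90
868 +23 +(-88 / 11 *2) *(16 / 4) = 827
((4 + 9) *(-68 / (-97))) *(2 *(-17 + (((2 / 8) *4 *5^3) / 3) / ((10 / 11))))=152932 / 291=525.54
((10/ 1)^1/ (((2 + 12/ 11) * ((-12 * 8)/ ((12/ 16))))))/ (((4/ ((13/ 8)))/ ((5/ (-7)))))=3575/ 487424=0.01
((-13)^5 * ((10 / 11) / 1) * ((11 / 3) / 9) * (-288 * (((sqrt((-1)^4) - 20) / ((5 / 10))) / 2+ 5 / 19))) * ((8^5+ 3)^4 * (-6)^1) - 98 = 97567574666870049978757212858 / 19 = 5135135508782634209408274000.00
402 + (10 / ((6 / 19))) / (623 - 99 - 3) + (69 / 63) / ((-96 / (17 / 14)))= 5911981057 / 14704704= 402.05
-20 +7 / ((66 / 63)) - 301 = -6915 / 22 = -314.32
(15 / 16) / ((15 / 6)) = 3 / 8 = 0.38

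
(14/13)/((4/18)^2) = 567/26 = 21.81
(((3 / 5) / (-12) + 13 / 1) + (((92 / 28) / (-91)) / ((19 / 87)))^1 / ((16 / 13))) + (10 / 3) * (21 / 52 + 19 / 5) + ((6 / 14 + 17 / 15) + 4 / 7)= 5608399 / 193648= 28.96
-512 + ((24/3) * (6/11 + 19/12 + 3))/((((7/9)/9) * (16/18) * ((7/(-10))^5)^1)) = -4775374168/1294139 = -3690.00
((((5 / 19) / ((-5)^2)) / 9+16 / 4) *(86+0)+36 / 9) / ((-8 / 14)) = -1041691 / 1710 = -609.18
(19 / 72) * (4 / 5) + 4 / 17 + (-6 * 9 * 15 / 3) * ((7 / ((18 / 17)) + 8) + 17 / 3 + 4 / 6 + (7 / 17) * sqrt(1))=-8821567 / 1530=-5765.73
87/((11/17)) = 1479/11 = 134.45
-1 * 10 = -10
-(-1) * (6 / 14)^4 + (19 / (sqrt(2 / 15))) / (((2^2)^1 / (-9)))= 81 / 2401-171 * sqrt(30) / 8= -117.04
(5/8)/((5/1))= 1/8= 0.12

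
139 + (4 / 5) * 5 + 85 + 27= 255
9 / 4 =2.25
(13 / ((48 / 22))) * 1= 143 / 24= 5.96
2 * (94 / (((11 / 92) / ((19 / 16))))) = 20539 / 11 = 1867.18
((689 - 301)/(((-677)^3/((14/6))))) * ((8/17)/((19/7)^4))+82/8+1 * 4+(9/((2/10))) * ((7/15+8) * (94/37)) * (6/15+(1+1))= 3566978824729004051111/1526097587112077820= 2337.32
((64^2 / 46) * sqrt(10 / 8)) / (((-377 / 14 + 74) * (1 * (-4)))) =-3584 * sqrt(5) / 15157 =-0.53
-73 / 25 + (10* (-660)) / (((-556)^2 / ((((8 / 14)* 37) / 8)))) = -40255249 / 13524700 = -2.98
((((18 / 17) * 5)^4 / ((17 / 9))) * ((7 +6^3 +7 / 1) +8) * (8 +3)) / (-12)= -90731.13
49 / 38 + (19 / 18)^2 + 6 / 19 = 16741 / 6156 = 2.72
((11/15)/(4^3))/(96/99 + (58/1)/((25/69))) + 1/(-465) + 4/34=250593827/2168373120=0.12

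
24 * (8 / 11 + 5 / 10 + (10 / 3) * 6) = 5604 / 11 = 509.45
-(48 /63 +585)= -12301 /21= -585.76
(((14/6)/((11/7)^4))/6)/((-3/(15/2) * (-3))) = 84035/1581228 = 0.05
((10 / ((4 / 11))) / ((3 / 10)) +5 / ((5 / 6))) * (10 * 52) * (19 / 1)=2894840 / 3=964946.67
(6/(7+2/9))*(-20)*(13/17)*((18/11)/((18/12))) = -2592/187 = -13.86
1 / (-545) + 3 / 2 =1633 / 1090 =1.50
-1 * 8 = -8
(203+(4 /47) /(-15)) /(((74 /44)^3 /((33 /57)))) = 16762305208 /678496935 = 24.71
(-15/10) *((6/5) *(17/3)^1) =-51/5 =-10.20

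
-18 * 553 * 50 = -497700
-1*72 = -72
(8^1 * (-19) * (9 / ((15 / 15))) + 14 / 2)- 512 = -1873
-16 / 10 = -8 / 5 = -1.60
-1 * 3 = -3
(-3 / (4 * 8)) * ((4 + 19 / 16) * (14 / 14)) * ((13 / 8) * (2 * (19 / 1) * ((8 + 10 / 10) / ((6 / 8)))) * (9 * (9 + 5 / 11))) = -21587553 / 704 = -30664.14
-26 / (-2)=13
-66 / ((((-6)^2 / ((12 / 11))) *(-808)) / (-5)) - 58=-23437 / 404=-58.01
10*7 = 70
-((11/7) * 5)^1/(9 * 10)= -11/126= -0.09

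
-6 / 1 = -6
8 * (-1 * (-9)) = 72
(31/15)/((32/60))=31/8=3.88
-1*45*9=-405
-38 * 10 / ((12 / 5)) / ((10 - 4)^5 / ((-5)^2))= -11875 / 23328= -0.51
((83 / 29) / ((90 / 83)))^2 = 6.97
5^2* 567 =14175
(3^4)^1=81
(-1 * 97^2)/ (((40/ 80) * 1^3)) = -18818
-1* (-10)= 10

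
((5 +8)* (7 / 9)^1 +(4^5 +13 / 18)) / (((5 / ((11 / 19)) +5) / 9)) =682.99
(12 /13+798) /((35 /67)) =695862 /455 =1529.37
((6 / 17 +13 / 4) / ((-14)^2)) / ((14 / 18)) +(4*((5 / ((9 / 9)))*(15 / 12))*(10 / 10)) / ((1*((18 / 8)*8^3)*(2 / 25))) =80855 / 274176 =0.29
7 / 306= 0.02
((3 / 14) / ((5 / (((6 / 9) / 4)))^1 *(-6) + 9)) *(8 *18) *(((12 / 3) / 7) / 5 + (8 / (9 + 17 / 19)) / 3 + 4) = -173072 / 218785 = -0.79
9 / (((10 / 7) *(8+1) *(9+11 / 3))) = 21 / 380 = 0.06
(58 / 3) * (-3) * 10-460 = -1040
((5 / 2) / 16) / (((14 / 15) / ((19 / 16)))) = 0.20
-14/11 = -1.27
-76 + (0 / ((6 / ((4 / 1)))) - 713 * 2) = -1502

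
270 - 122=148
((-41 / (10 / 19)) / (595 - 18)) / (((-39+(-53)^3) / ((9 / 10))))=7011 / 8592453200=0.00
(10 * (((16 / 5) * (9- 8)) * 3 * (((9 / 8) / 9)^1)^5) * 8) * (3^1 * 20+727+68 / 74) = 87459 / 4736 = 18.47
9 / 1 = 9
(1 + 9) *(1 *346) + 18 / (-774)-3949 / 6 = 722867 / 258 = 2801.81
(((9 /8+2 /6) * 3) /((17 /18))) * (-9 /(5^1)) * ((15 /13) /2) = -8505 /1768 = -4.81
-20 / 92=-5 / 23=-0.22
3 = 3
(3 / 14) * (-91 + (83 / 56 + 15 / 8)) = -3681 / 196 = -18.78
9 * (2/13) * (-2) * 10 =-360/13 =-27.69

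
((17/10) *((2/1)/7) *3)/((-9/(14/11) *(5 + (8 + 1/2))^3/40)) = -2176/649539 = -0.00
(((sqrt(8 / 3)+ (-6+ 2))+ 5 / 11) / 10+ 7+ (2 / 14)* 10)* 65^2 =845* sqrt(6) / 3+ 5253365 / 154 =34802.70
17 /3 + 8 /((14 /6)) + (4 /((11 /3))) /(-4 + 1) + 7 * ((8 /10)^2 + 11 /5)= 28.61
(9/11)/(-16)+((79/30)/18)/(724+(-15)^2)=-1149559/22548240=-0.05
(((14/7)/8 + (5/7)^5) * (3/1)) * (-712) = -15649938/16807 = -931.16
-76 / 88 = -0.86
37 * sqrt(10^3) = 370 * sqrt(10) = 1170.04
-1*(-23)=23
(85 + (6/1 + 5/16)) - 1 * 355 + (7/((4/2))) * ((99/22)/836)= -220427/836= -263.67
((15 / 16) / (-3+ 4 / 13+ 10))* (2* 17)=663 / 152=4.36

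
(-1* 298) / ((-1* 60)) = 149 / 30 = 4.97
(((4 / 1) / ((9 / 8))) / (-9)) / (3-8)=32 / 405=0.08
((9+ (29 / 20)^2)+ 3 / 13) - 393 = -1984667 / 5200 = -381.67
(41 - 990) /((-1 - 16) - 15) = 949 /32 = 29.66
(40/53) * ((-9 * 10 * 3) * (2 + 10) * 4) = -518400/53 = -9781.13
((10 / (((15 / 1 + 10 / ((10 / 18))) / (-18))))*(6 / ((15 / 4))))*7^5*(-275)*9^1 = 363031200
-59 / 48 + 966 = 46309 / 48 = 964.77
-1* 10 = -10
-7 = -7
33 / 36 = 11 / 12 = 0.92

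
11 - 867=-856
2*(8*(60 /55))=192 /11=17.45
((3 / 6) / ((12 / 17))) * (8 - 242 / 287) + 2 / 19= 338609 / 65436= 5.17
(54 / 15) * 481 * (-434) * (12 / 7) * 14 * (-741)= 66824660448 / 5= 13364932089.60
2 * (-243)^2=118098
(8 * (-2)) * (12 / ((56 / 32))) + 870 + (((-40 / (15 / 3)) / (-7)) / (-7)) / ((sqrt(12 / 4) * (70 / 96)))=5322 / 7-128 * sqrt(3) / 1715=760.16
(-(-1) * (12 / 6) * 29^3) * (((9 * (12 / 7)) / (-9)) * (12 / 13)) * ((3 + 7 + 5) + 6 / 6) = -112384512 / 91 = -1234994.64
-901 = -901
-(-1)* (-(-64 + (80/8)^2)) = -36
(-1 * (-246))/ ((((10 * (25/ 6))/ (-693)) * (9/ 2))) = -113652/ 125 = -909.22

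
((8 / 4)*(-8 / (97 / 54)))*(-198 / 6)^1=28512 / 97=293.94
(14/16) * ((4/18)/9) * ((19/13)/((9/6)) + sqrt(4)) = 203/3159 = 0.06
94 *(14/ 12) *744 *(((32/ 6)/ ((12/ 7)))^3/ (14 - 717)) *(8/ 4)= -3582215168/ 512487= -6989.87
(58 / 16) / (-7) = -29 / 56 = -0.52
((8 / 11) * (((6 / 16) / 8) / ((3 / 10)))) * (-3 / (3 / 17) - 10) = -135 / 44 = -3.07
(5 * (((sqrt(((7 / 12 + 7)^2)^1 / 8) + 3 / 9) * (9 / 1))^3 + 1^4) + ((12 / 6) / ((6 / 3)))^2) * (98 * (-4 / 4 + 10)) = 1486987173 / 64 + 46944240525 * sqrt(2) / 1024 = 88067359.76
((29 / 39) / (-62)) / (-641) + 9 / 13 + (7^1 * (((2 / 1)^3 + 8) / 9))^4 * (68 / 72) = 691030731875605 / 30507429654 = 22651.23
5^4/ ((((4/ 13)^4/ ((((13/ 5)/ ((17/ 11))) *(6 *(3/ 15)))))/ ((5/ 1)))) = 1531583625/ 2176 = 703852.77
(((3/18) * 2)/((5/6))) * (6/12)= 1/5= 0.20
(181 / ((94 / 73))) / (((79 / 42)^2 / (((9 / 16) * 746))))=19561014081 / 1173308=16671.68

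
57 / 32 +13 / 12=275 / 96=2.86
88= 88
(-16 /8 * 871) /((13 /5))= -670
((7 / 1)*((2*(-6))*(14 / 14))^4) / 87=48384 / 29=1668.41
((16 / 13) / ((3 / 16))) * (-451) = -115456 / 39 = -2960.41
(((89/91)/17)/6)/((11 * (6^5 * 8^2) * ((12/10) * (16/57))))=8455/1625999671296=0.00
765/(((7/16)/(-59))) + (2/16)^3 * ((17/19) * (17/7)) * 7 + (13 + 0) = -103152.68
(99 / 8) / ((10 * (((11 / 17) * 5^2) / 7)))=1071 / 2000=0.54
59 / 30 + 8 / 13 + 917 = 358637 / 390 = 919.58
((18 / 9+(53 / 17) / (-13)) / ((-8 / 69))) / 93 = -8947 / 54808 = -0.16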